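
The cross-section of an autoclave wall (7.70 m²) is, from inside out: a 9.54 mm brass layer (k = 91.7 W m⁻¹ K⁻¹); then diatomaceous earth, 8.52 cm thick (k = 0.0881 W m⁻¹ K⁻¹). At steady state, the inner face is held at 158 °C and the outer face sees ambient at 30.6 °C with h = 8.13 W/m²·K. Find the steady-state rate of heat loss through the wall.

Treat each layer as a resistance in series:
  R_brass = L/(kA) = 0.00954/(91.7·7.70) = 1.351×10^-5 K/W
  R_diatomaceous earth = L/(kA) = 0.0852/(0.0881·7.70) = 0.1256 K/W
  R_conv,out = 1/(hA) = 1/(8.13·7.70) = 0.01597 K/W
ΣR = 1.351×10^-5 + 0.1256 + 0.01597 = 0.1416 K/W
Q = ΔT/ΣR = (158 °C − 30.6 °C)/0.1416 = 900 W

Q = 900 W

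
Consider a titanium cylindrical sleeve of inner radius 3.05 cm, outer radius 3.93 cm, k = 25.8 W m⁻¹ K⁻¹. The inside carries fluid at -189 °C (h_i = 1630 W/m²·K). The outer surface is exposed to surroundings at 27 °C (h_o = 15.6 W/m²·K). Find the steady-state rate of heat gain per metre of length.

Q' = 817 W/m

Treat each layer as a resistance in series:
  R'_conv,in = 1/(2πr h) = 1/(2π·0.0305·1630) = 0.003201 m·K/W
  R'_titanium = ln(0.0393/0.0305)/(2πk) = 0.2535/(2π·25.8) = 0.001564 m·K/W
  R'_conv,out = 1/(2πr h) = 1/(2π·0.0393·15.6) = 0.2596 m·K/W
ΣR = 0.003201 + 0.001564 + 0.2596 = 0.2644 m·K/W
Q' = ΔT/ΣR = (-189 °C − 27 °C)/0.2644 = -817 W/m
(Negative Q' ⇒ heat flows inward; heat gain = 817 W/m.)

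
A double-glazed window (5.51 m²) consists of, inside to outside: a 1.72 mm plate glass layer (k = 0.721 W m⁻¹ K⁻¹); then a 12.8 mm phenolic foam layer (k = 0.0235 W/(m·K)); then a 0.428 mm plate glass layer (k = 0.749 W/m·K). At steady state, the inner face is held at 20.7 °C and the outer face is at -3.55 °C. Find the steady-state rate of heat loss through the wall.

Q = 244 W

Treat each layer as a resistance in series:
  R_plate glass = L/(kA) = 0.00172/(0.721·5.51) = 4.330×10^-4 K/W
  R_phenolic foam = L/(kA) = 0.0128/(0.0235·5.51) = 0.09885 K/W
  R_plate glass = L/(kA) = 4.28×10^-4/(0.749·5.51) = 1.037×10^-4 K/W
ΣR = 4.330×10^-4 + 0.09885 + 1.037×10^-4 = 0.09939 K/W
Q = ΔT/ΣR = (20.7 °C − -3.55 °C)/0.09939 = 244 W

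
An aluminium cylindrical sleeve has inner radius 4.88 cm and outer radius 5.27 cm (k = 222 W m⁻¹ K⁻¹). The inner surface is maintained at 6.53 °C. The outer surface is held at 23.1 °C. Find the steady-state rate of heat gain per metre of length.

Q' = 3.01×10^5 W/m

Q' = 2πk·ΔT/ln(r₂/r₁) = 2π × 222 × 16.57 / ln(0.0527/0.0488) = 3.01×10^5 W/m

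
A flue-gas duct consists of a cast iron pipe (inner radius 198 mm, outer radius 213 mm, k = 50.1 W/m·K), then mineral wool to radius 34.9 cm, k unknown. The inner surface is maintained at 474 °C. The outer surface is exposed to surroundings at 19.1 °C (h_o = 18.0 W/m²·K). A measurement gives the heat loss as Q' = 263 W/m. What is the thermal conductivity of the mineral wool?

ΣR = ΔT/Q' = |474 − 19.1|/263 = 1.730 m·K/W
Known resistances:
  R'_cast iron = ln(0.213/0.198)/(2πk) = 0.07303/(2π·50.1) = 2.320×10^-4 m·K/W
  R'_conv,out = 1/(2πr h) = 1/(2π·0.349·18.0) = 0.02534 m·K/W
R_mineral wool = ΣR − ΣR_known = 1.730 − 0.02557 = 1.704 m·K/W
ln(r₂/r₁)/(2πk) = 1.704 ⇒ k = 0.4938/(2π·1.704) = 0.0461 W/m·K

k = 0.0461 W/m·K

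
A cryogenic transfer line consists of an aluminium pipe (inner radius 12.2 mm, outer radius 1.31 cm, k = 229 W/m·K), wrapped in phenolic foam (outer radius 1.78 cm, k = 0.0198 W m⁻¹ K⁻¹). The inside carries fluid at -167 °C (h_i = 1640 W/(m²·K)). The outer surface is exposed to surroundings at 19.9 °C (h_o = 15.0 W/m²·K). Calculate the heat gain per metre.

Treat each layer as a resistance in series:
  R'_conv,in = 1/(2πr h) = 1/(2π·0.0122·1640) = 0.007955 m·K/W
  R'_aluminium = ln(0.0131/0.0122)/(2πk) = 0.07118/(2π·229) = 4.947×10^-5 m·K/W
  R'_phenolic foam = ln(0.0178/0.0131)/(2πk) = 0.3066/(2π·0.0198) = 2.464 m·K/W
  R'_conv,out = 1/(2πr h) = 1/(2π·0.0178·15.0) = 0.5961 m·K/W
ΣR = 0.007955 + 4.947×10^-5 + 2.464 + 0.5961 = 3.068 m·K/W
Q' = ΔT/ΣR = (-167 °C − 19.9 °C)/3.068 = -60.9 W/m
(Negative Q' ⇒ heat flows inward; heat gain = 60.9 W/m.)

Q' = 60.9 W/m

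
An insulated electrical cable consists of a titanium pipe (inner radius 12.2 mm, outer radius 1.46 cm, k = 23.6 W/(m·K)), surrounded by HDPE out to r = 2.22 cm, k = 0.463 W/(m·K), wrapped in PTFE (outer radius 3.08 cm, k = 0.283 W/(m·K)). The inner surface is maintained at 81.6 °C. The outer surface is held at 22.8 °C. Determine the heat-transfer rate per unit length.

Q' = 179 W/m

Treat each layer as a resistance in series:
  R'_titanium = ln(0.0146/0.0122)/(2πk) = 0.1796/(2π·23.6) = 0.001211 m·K/W
  R'_HDPE = ln(0.0222/0.0146)/(2πk) = 0.4191/(2π·0.463) = 0.1441 m·K/W
  R'_PTFE = ln(0.0308/0.0222)/(2πk) = 0.3274/(2π·0.283) = 0.1841 m·K/W
ΣR = 0.001211 + 0.1441 + 0.1841 = 0.3294 m·K/W
Q' = ΔT/ΣR = (81.6 °C − 22.8 °C)/0.3294 = 179 W/m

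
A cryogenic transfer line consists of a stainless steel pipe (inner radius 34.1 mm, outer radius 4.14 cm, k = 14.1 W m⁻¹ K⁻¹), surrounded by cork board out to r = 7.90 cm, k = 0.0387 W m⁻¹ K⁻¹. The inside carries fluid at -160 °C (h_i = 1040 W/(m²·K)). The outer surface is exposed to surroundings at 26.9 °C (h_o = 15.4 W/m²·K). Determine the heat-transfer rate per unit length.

Resistance network (inner→outer):
  R'_conv,in = 1/(2πr h) = 1/(2π·0.0341·1040) = 0.004488 m·K/W
  R'_stainless steel = ln(0.0414/0.0341)/(2πk) = 0.1940/(2π·14.1) = 0.002190 m·K/W
  R'_cork board = ln(0.0790/0.0414)/(2πk) = 0.6462/(2π·0.0387) = 2.657 m·K/W
  R'_conv,out = 1/(2πr h) = 1/(2π·0.0790·15.4) = 0.1308 m·K/W
ΣR = 0.004488 + 0.002190 + 2.657 + 0.1308 = 2.794 m·K/W
Q' = ΔT/ΣR = (-160 °C − 26.9 °C)/2.794 = -66.9 W/m
(Negative Q' ⇒ heat flows inward; heat gain = 66.9 W/m.)

Q' = 66.9 W/m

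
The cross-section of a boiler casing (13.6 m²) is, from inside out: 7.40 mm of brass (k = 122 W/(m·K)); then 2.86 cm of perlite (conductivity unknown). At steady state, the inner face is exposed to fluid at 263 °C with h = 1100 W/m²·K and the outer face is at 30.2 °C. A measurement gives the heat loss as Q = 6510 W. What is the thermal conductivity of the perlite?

k = 0.0589 W/m·K

ΣR = ΔT/Q = |263 − 30.2|/6510 = 0.03576 K/W
Known resistances:
  R_conv,in = 1/(hA) = 1/(1100·13.6) = 6.684×10^-5 K/W
  R_brass = L/(kA) = 0.00740/(122·13.6) = 4.460×10^-6 K/W
R_perlite = ΣR − ΣR_known = 0.03576 − 7.130×10^-5 = 0.03569 K/W
L/(kA) = 0.03569 ⇒ k = 0.0286/(0.03569·13.6) = 0.0589 W/m·K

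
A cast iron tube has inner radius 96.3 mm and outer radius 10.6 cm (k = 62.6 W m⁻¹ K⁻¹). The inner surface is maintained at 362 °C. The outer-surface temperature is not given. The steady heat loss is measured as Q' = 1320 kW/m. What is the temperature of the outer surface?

T_out = 39.9 °C

Sum the resistances:
  R'_cast iron = ln(0.106/0.0963)/(2πk) = 0.09597/(2π·62.6) = 2.440×10^-4 m·K/W
ΣR = 2.440×10^-4 m·K/W
ΔT = Q'·ΣR = 1.32×10^6 × 2.440×10^-4 = 322.1 K
Heat flows outward, so T_out = T_in − ΔT = 362 − 322.1 = 39.9 °C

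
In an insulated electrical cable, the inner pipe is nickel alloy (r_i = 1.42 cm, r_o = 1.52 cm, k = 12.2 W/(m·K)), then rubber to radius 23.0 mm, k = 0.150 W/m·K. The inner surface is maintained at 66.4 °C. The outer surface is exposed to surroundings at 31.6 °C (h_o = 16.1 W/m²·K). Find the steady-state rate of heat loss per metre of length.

Resistance network (inner→outer):
  R'_nickel alloy = ln(0.0152/0.0142)/(2πk) = 0.06805/(2π·12.2) = 8.878×10^-4 m·K/W
  R'_rubber = ln(0.0230/0.0152)/(2πk) = 0.4142/(2π·0.150) = 0.4395 m·K/W
  R'_conv,out = 1/(2πr h) = 1/(2π·0.0230·16.1) = 0.4298 m·K/W
ΣR = 8.878×10^-4 + 0.4395 + 0.4298 = 0.8702 m·K/W
Q' = ΔT/ΣR = (66.4 °C − 31.6 °C)/0.8702 = 40.0 W/m

Q' = 40.0 W/m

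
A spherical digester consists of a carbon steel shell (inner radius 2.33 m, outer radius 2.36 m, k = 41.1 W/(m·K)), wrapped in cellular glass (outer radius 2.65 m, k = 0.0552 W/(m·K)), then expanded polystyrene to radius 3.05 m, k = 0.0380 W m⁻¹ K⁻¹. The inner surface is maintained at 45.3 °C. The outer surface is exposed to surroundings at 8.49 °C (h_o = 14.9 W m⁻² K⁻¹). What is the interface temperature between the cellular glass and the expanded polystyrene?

T = 30.9 °C

Resistance network (inner→outer):
  R_carbon steel = (1/2.33 − 1/2.36)/(4πk) = 0.005456/(4π·41.1) = 1.056×10^-5 K/W
  R_cellular glass = (1/2.36 − 1/2.65)/(4πk) = 0.04637/(4π·0.0552) = 0.06685 K/W
  R_expanded polystyrene = (1/2.65 − 1/3.05)/(4πk) = 0.04949/(4π·0.0380) = 0.1036 K/W
  R_conv,out = 1/(4πr²h) = 1/(4π·3.05²·14.9) = 5.741×10^-4 K/W
ΣR = 1.056×10^-5 + 0.06685 + 0.1036 + 5.741×10^-4 = 0.1710 K/W
Q = ΔT/ΣR = (45.3 °C − 8.49 °C)/0.1710 = 215.3 W
From the inner boundary to the cellular glass/expanded polystyrene interface, ΣR_partial = 0.06686 K/W.
T_interface = T_in − Q·ΣR_partial = 45.3 °C − (215.3)(0.06686) = 30.9 °C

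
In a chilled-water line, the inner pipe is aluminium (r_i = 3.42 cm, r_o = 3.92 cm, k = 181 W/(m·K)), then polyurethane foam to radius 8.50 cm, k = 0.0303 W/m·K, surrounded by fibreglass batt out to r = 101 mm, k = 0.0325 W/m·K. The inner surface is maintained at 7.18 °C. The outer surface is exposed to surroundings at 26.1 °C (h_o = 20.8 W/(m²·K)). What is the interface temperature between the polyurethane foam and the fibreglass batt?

Treat each layer as a resistance in series:
  R'_aluminium = ln(0.0392/0.0342)/(2πk) = 0.1365/(2π·181) = 1.200×10^-4 m·K/W
  R'_polyurethane foam = ln(0.0850/0.0392)/(2πk) = 0.7740/(2π·0.0303) = 4.065 m·K/W
  R'_fibreglass batt = ln(0.101/0.0850)/(2πk) = 0.1725/(2π·0.0325) = 0.8446 m·K/W
  R'_conv,out = 1/(2πr h) = 1/(2π·0.101·20.8) = 0.07576 m·K/W
ΣR = 1.200×10^-4 + 4.065 + 0.8446 + 0.07576 = 4.985 m·K/W
Q' = ΔT/ΣR = (7.18 °C − 26.1 °C)/4.985 = -3.795 W/m
From the inner boundary to the polyurethane foam/fibreglass batt interface, ΣR_partial = 4.065 m·K/W.
T_interface = T_in − Q'·ΣR_partial = 7.18 °C − (-3.795)(4.065) = 22.6 °C

T = 22.6 °C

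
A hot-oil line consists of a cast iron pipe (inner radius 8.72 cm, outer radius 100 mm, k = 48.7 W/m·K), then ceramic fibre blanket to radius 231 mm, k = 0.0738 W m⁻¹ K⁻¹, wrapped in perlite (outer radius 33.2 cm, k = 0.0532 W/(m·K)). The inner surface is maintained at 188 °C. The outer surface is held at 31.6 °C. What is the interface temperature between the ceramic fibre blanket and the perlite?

Series thermal resistances, inner to outer:
  R'_cast iron = ln(0.100/0.0872)/(2πk) = 0.1370/(2π·48.7) = 4.476×10^-4 m·K/W
  R'_ceramic fibre blanket = ln(0.231/0.100)/(2πk) = 0.8372/(2π·0.0738) = 1.806 m·K/W
  R'_perlite = ln(0.332/0.231)/(2πk) = 0.3627/(2π·0.0532) = 1.085 m·K/W
ΣR = 4.476×10^-4 + 1.806 + 1.085 = 2.891 m·K/W
Q' = ΔT/ΣR = (188 °C − 31.6 °C)/2.891 = 54.10 W/m
From the inner boundary to the ceramic fibre blanket/perlite interface, ΣR_partial = 1.806 m·K/W.
T_interface = T_in − Q'·ΣR_partial = 188 °C − (54.10)(1.806) = 90.3 °C

T = 90.3 °C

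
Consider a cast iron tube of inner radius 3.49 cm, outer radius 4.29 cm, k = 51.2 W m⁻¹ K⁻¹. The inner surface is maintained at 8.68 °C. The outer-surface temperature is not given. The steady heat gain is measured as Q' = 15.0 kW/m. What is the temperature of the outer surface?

Series resistances:
  R'_cast iron = ln(0.0429/0.0349)/(2πk) = 0.2064/(2π·51.2) = 6.415×10^-4 m·K/W
ΣR = 6.415×10^-4 m·K/W
ΔT = Q'·ΣR = 15000 × 6.415×10^-4 = 9.623 K
Heat flows inward, so T_out = T_in + ΔT = 8.68 + 9.623 = 18.3 °C

T_out = 18.3 °C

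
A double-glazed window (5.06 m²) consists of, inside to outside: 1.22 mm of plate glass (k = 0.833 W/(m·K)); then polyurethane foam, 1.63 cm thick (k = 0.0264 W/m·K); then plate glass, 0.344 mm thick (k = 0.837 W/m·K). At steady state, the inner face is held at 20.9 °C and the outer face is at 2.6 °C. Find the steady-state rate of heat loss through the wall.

Q = 150 W

Resistance network (inner→outer):
  R_plate glass = L/(kA) = 0.00122/(0.833·5.06) = 2.894×10^-4 K/W
  R_polyurethane foam = L/(kA) = 0.0163/(0.0264·5.06) = 0.1220 K/W
  R_plate glass = L/(kA) = 3.44×10^-4/(0.837·5.06) = 8.122×10^-5 K/W
ΣR = 2.894×10^-4 + 0.1220 + 8.122×10^-5 = 0.1224 K/W
Q = ΔT/ΣR = (20.9 °C − 2.6 °C)/0.1224 = 150 W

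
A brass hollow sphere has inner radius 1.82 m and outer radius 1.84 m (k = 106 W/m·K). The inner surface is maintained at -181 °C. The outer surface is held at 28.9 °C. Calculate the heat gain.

Q = 4πk·ΔT/(1/r₁ − 1/r₂) = 4π × 106 × 209.9 / (1/1.82 − 1/1.84) = 4.68×10^7 W

Q = 4.68×10^7 W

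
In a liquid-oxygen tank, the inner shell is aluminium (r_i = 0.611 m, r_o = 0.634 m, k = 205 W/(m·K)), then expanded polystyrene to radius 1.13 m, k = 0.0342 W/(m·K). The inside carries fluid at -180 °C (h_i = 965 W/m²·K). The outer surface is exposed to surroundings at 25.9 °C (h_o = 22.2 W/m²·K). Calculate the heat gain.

Q = 128 W

Series thermal resistances, inner to outer:
  R_conv,in = 1/(4πr²h) = 1/(4π·0.611²·965) = 2.209×10^-4 K/W
  R_aluminium = (1/0.611 − 1/0.634)/(4πk) = 0.05937/(4π·205) = 2.305×10^-5 K/W
  R_expanded polystyrene = (1/0.634 − 1/1.13)/(4πk) = 0.6923/(4π·0.0342) = 1.611 K/W
  R_conv,out = 1/(4πr²h) = 1/(4π·1.13²·22.2) = 0.002807 K/W
ΣR = 2.209×10^-4 + 2.305×10^-5 + 1.611 + 0.002807 = 1.614 K/W
Q = ΔT/ΣR = (-180 °C − 25.9 °C)/1.614 = -128 W
(Negative Q ⇒ heat flows inward; heat gain = 128 W.)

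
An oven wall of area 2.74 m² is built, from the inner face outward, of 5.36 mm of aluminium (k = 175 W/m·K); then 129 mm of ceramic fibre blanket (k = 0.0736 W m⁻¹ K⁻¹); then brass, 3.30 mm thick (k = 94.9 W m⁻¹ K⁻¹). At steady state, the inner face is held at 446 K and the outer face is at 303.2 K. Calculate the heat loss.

Q = 223 W

Treat each layer as a resistance in series:
  R_aluminium = L/(kA) = 0.00536/(175·2.74) = 1.118×10^-5 K/W
  R_ceramic fibre blanket = L/(kA) = 0.129/(0.0736·2.74) = 0.6397 K/W
  R_brass = L/(kA) = 0.00330/(94.9·2.74) = 1.269×10^-5 K/W
ΣR = 1.118×10^-5 + 0.6397 + 1.269×10^-5 = 0.6397 K/W
Q = ΔT/ΣR = (446 K − 303.2 K)/0.6397 = 223 W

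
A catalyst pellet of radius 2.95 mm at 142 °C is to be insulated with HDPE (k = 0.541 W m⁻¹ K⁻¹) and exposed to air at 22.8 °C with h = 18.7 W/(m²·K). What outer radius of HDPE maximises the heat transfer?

For a sphere, r_cr = 2k_ins/h = 2·0.541/18.7 = 0.0579 m = 5.79 cm

r_cr = 5.79 cm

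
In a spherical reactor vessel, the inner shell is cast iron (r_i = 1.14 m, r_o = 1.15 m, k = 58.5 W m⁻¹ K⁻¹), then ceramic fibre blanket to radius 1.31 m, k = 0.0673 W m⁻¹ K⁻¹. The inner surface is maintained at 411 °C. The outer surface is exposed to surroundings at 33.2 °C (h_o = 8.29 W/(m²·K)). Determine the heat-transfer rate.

Treat each layer as a resistance in series:
  R_cast iron = (1/1.14 − 1/1.15)/(4πk) = 0.007628/(4π·58.5) = 1.038×10^-5 K/W
  R_ceramic fibre blanket = (1/1.15 − 1/1.31)/(4πk) = 0.1062/(4π·0.0673) = 0.1256 K/W
  R_conv,out = 1/(4πr²h) = 1/(4π·1.31²·8.29) = 0.005594 K/W
ΣR = 1.038×10^-5 + 0.1256 + 0.005594 = 0.1312 K/W
Q = ΔT/ΣR = (411 °C − 33.2 °C)/0.1312 = 2880 W

Q = 2.88 kW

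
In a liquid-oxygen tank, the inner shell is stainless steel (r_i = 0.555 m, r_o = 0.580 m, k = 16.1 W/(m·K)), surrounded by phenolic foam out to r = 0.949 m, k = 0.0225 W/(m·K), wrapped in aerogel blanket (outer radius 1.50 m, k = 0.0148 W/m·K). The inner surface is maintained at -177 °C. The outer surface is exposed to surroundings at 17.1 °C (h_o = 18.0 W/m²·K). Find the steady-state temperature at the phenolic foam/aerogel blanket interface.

T = -73.7 °C

Resistance network (inner→outer):
  R_stainless steel = (1/0.555 − 1/0.580)/(4πk) = 0.07766/(4π·16.1) = 3.839×10^-4 K/W
  R_phenolic foam = (1/0.580 − 1/0.949)/(4πk) = 0.6704/(4π·0.0225) = 2.371 K/W
  R_aerogel blanket = (1/0.949 − 1/1.50)/(4πk) = 0.3871/(4π·0.0148) = 2.081 K/W
  R_conv,out = 1/(4πr²h) = 1/(4π·1.50²·18.0) = 0.001965 K/W
ΣR = 3.839×10^-4 + 2.371 + 2.081 + 0.001965 = 4.454 K/W
Q = ΔT/ΣR = (-177 °C − 17.1 °C)/4.454 = -43.58 W
From the inner boundary to the phenolic foam/aerogel blanket interface, ΣR_partial = 2.371 K/W.
T_interface = T_in − Q·ΣR_partial = -177 °C − (-43.58)(2.371) = -73.7 °C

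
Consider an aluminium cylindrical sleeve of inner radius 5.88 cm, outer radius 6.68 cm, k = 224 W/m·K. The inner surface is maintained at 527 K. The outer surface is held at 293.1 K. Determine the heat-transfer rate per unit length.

Q' = 2.58×10^6 W/m

Q' = 2πk·ΔT/ln(r₂/r₁) = 2π × 224 × 233.9 / ln(0.0668/0.0588) = 2.58×10^6 W/m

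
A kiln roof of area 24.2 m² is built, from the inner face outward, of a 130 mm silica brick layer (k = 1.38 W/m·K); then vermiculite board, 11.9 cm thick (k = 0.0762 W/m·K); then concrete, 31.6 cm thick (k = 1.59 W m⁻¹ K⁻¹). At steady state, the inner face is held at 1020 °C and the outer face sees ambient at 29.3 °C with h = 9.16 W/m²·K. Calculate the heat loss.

Q = 12.2 kW

Treat each layer as a resistance in series:
  R_silica brick = L/(kA) = 0.130/(1.38·24.2) = 0.003893 K/W
  R_vermiculite board = L/(kA) = 0.119/(0.0762·24.2) = 0.06453 K/W
  R_concrete = L/(kA) = 0.316/(1.59·24.2) = 0.008212 K/W
  R_conv,out = 1/(hA) = 1/(9.16·24.2) = 0.004511 K/W
ΣR = 0.003893 + 0.06453 + 0.008212 + 0.004511 = 0.08115 K/W
Q = ΔT/ΣR = (1020 °C − 29.3 °C)/0.08115 = 12200 W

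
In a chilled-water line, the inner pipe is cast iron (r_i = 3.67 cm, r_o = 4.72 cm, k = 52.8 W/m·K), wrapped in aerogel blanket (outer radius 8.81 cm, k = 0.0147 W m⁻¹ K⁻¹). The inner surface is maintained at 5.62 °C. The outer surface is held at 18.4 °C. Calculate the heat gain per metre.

Q' = 1.89 W/m

Series thermal resistances, inner to outer:
  R'_cast iron = ln(0.0472/0.0367)/(2πk) = 0.2516/(2π·52.8) = 7.584×10^-4 m·K/W
  R'_aerogel blanket = ln(0.0881/0.0472)/(2πk) = 0.6241/(2π·0.0147) = 6.757 m·K/W
ΣR = 7.584×10^-4 + 6.757 = 6.758 m·K/W
Q' = ΔT/ΣR = (5.62 °C − 18.4 °C)/6.758 = -1.89 W/m
(Negative Q' ⇒ heat flows inward; heat gain = 1.89 W/m.)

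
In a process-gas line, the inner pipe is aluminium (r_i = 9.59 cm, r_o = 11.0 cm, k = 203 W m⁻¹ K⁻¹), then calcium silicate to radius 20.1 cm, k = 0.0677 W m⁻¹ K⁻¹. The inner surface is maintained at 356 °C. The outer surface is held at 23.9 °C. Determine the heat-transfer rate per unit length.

Q' = 234 W/m

Treat each layer as a resistance in series:
  R'_aluminium = ln(0.110/0.0959)/(2πk) = 0.1372/(2π·203) = 1.075×10^-4 m·K/W
  R'_calcium silicate = ln(0.201/0.110)/(2πk) = 0.6028/(2π·0.0677) = 1.417 m·K/W
ΣR = 1.075×10^-4 + 1.417 = 1.417 m·K/W
Q' = ΔT/ΣR = (356 °C − 23.9 °C)/1.417 = 234 W/m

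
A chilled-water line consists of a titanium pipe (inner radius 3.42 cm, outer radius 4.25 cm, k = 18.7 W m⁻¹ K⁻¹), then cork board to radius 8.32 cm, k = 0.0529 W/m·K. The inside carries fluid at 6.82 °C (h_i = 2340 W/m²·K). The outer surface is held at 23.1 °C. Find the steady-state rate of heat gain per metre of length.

Series thermal resistances, inner to outer:
  R'_conv,in = 1/(2πr h) = 1/(2π·0.0342·2340) = 0.001989 m·K/W
  R'_titanium = ln(0.0425/0.0342)/(2πk) = 0.2173/(2π·18.7) = 0.001849 m·K/W
  R'_cork board = ln(0.0832/0.0425)/(2πk) = 0.6717/(2π·0.0529) = 2.021 m·K/W
ΣR = 0.001989 + 0.001849 + 2.021 = 2.025 m·K/W
Q' = ΔT/ΣR = (6.82 °C − 23.1 °C)/2.025 = -8.04 W/m
(Negative Q' ⇒ heat flows inward; heat gain = 8.04 W/m.)

Q' = 8.04 W/m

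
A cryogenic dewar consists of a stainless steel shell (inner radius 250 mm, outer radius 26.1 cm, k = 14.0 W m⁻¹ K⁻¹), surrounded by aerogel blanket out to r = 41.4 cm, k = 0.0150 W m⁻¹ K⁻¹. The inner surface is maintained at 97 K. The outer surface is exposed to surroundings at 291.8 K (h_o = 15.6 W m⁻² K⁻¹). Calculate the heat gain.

Q = 25.8 W

Series thermal resistances, inner to outer:
  R_stainless steel = (1/0.250 − 1/0.261)/(4πk) = 0.1686/(4π·14.0) = 9.582×10^-4 K/W
  R_aerogel blanket = (1/0.261 − 1/0.414)/(4πk) = 1.416/(4π·0.0150) = 7.512 K/W
  R_conv,out = 1/(4πr²h) = 1/(4π·0.414²·15.6) = 0.02976 K/W
ΣR = 9.582×10^-4 + 7.512 + 0.02976 = 7.543 K/W
Q = ΔT/ΣR = (97 K − 291.8 K)/7.543 = -25.8 W
(Negative Q ⇒ heat flows inward; heat gain = 25.8 W.)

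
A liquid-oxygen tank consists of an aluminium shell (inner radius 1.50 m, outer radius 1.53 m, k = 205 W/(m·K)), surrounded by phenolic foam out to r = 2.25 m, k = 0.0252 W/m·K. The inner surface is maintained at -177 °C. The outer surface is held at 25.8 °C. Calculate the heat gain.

Q = 307 W

Treat each layer as a resistance in series:
  R_aluminium = (1/1.50 − 1/1.53)/(4πk) = 0.01307/(4π·205) = 5.074×10^-6 K/W
  R_phenolic foam = (1/1.53 − 1/2.25)/(4πk) = 0.2092/(4π·0.0252) = 0.6605 K/W
ΣR = 5.074×10^-6 + 0.6605 = 0.6605 K/W
Q = ΔT/ΣR = (-177 °C − 25.8 °C)/0.6605 = -307 W
(Negative Q ⇒ heat flows inward; heat gain = 307 W.)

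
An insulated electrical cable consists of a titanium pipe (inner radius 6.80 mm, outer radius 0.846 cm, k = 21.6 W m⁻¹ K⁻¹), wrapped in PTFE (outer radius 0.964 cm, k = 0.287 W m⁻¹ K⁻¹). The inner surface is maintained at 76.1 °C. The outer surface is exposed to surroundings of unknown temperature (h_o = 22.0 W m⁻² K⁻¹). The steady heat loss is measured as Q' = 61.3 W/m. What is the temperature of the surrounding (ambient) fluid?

Series resistances:
  R'_titanium = ln(0.00846/0.00680)/(2πk) = 0.2184/(2π·21.6) = 0.001609 m·K/W
  R'_PTFE = ln(0.00964/0.00846)/(2πk) = 0.1306/(2π·0.287) = 0.07241 m·K/W
  R'_conv,out = 1/(2πr h) = 1/(2π·0.00964·22.0) = 0.7504 m·K/W
ΣR = 0.8245 m·K/W
ΔT = Q'·ΣR = 61.3 × 0.8245 = 50.54 K
Heat flows outward, so T_out = T_in − ΔT = 76.1 − 50.54 = 25.6 °C

T_out = 25.6 °C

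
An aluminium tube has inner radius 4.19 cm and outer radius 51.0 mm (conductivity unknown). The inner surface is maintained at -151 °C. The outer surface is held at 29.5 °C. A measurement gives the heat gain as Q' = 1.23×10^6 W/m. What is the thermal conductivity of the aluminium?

ΣR = ΔT/Q' = |-151 − 29.5|/1.23×10^6 = 1.467×10^-4 m·K/W
ln(r₂/r₁)/(2πk) = 1.467×10^-4 ⇒ k = 0.1965/(2π·1.467×10^-4) = 213 W/m·K

k = 213 W/m·K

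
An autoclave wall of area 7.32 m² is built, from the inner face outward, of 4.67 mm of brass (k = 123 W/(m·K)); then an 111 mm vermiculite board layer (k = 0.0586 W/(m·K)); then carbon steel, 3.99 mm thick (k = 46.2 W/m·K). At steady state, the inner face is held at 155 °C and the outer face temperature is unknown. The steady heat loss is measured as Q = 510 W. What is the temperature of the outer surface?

Series resistances:
  R_brass = L/(kA) = 0.00467/(123·7.32) = 5.187×10^-6 K/W
  R_vermiculite board = L/(kA) = 0.111/(0.0586·7.32) = 0.2588 K/W
  R_carbon steel = L/(kA) = 0.00399/(46.2·7.32) = 1.180×10^-5 K/W
ΣR = 0.2588 K/W
ΔT = Q·ΣR = 510 × 0.2588 = 132.0 K
Heat flows outward, so T_out = T_in − ΔT = 155 − 132.0 = 23.0 °C

T_out = 23.0 °C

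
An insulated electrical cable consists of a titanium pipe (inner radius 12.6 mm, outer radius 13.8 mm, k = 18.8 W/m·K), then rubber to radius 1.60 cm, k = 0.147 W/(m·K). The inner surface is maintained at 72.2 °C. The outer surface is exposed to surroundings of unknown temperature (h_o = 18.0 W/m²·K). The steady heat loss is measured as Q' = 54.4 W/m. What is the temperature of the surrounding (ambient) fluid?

Sum the resistances:
  R'_titanium = ln(0.0138/0.0126)/(2πk) = 0.09097/(2π·18.8) = 7.701×10^-4 m·K/W
  R'_rubber = ln(0.0160/0.0138)/(2πk) = 0.1479/(2π·0.147) = 0.1602 m·K/W
  R'_conv,out = 1/(2πr h) = 1/(2π·0.0160·18.0) = 0.5526 m·K/W
ΣR = 0.7135 m·K/W
ΔT = Q'·ΣR = 54.4 × 0.7135 = 38.81 K
Heat flows outward, so T_out = T_in − ΔT = 72.2 − 38.81 = 33.4 °C

T_out = 33.4 °C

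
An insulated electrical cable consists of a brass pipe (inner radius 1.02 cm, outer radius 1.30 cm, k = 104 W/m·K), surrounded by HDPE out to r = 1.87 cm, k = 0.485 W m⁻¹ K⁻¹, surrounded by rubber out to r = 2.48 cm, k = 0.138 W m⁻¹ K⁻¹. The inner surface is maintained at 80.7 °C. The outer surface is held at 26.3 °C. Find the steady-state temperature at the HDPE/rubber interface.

T = 66.1 °C

Resistance network (inner→outer):
  R'_brass = ln(0.0130/0.0102)/(2πk) = 0.2426/(2π·104) = 3.712×10^-4 m·K/W
  R'_HDPE = ln(0.0187/0.0130)/(2πk) = 0.3636/(2π·0.485) = 0.1193 m·K/W
  R'_rubber = ln(0.0248/0.0187)/(2πk) = 0.2823/(2π·0.138) = 0.3256 m·K/W
ΣR = 3.712×10^-4 + 0.1193 + 0.3256 = 0.4453 m·K/W
Q' = ΔT/ΣR = (80.7 °C − 26.3 °C)/0.4453 = 122.2 W/m
From the inner boundary to the HDPE/rubber interface, ΣR_partial = 0.1197 m·K/W.
T_interface = T_in − Q'·ΣR_partial = 80.7 °C − (122.2)(0.1197) = 66.1 °C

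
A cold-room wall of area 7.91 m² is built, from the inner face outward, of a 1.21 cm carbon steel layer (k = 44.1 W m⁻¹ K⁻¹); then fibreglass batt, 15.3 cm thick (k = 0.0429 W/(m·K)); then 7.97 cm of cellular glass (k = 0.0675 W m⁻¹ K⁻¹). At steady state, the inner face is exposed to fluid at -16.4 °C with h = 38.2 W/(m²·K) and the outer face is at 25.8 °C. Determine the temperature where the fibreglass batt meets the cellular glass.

Series thermal resistances, inner to outer:
  R_conv,in = 1/(hA) = 1/(38.2·7.91) = 0.003309 K/W
  R_carbon steel = L/(kA) = 0.0121/(44.1·7.91) = 3.469×10^-5 K/W
  R_fibreglass batt = L/(kA) = 0.153/(0.0429·7.91) = 0.4509 K/W
  R_cellular glass = L/(kA) = 0.0797/(0.0675·7.91) = 0.1493 K/W
ΣR = 0.003309 + 3.469×10^-5 + 0.4509 + 0.1493 = 0.6035 K/W
Q = ΔT/ΣR = (-16.4 °C − 25.8 °C)/0.6035 = -69.93 W
From the inner boundary to the fibreglass batt/cellular glass interface, ΣR_partial = 0.4542 K/W.
T_interface = T_in − Q·ΣR_partial = -16.4 °C − (-69.93)(0.4542) = 15.4 °C

T = 15.4 °C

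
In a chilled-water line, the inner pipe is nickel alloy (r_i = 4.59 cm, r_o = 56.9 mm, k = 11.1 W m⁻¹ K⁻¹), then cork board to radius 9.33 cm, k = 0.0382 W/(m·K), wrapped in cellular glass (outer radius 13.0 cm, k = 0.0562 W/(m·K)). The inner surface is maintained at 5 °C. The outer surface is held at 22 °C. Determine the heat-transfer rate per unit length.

Resistance network (inner→outer):
  R'_nickel alloy = ln(0.0569/0.0459)/(2πk) = 0.2148/(2π·11.1) = 0.003080 m·K/W
  R'_cork board = ln(0.0933/0.0569)/(2πk) = 0.4945/(2π·0.0382) = 2.060 m·K/W
  R'_cellular glass = ln(0.130/0.0933)/(2πk) = 0.3317/(2π·0.0562) = 0.9394 m·K/W
ΣR = 0.003080 + 2.060 + 0.9394 = 3.002 m·K/W
Q' = ΔT/ΣR = (5 °C − 22 °C)/3.002 = -5.66 W/m
(Negative Q' ⇒ heat flows inward; heat gain = 5.66 W/m.)

Q' = 5.66 W/m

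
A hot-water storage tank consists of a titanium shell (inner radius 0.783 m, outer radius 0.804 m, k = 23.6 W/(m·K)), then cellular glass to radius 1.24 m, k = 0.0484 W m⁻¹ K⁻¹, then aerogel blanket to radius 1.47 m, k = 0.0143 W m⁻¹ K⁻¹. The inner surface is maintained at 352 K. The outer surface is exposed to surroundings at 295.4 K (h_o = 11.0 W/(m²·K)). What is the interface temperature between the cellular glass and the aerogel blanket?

Treat each layer as a resistance in series:
  R_titanium = (1/0.783 − 1/0.804)/(4πk) = 0.03336/(4π·23.6) = 1.125×10^-4 K/W
  R_cellular glass = (1/0.804 − 1/1.24)/(4πk) = 0.4373/(4π·0.0484) = 0.7190 K/W
  R_aerogel blanket = (1/1.24 − 1/1.47)/(4πk) = 0.1262/(4π·0.0143) = 0.7022 K/W
  R_conv,out = 1/(4πr²h) = 1/(4π·1.47²·11.0) = 0.003348 K/W
ΣR = 1.125×10^-4 + 0.7190 + 0.7022 + 0.003348 = 1.425 K/W
Q = ΔT/ΣR = (352 K − 295.4 K)/1.425 = 39.72 W
From the inner boundary to the cellular glass/aerogel blanket interface, ΣR_partial = 0.7191 K/W.
T_interface = T_in − Q·ΣR_partial = 352 K − (39.72)(0.7191) = 323.4 K

T = 323.4 K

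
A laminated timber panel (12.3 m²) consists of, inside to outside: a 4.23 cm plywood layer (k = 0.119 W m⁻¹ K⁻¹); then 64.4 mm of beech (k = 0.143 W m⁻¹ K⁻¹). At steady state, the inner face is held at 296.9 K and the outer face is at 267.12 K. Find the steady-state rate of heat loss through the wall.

Q = 455 W

Resistance network (inner→outer):
  R_plywood = L/(kA) = 0.0423/(0.119·12.3) = 0.02890 K/W
  R_beech = L/(kA) = 0.0644/(0.143·12.3) = 0.03661 K/W
ΣR = 0.02890 + 0.03661 = 0.06551 K/W
Q = ΔT/ΣR = (296.9 K − 267.12 K)/0.06551 = 455 W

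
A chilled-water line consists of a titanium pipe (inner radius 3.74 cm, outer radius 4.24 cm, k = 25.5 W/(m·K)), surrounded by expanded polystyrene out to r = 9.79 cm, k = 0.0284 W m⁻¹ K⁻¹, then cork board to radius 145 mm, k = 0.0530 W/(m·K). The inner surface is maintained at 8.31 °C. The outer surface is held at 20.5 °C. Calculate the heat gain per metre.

Q' = 2.08 W/m

Series thermal resistances, inner to outer:
  R'_titanium = ln(0.0424/0.0374)/(2πk) = 0.1255/(2π·25.5) = 7.832×10^-4 m·K/W
  R'_expanded polystyrene = ln(0.0979/0.0424)/(2πk) = 0.8368/(2π·0.0284) = 4.689 m·K/W
  R'_cork board = ln(0.145/0.0979)/(2πk) = 0.3928/(2π·0.0530) = 1.180 m·K/W
ΣR = 7.832×10^-4 + 4.689 + 1.180 = 5.870 m·K/W
Q' = ΔT/ΣR = (8.31 °C − 20.5 °C)/5.870 = -2.08 W/m
(Negative Q' ⇒ heat flows inward; heat gain = 2.08 W/m.)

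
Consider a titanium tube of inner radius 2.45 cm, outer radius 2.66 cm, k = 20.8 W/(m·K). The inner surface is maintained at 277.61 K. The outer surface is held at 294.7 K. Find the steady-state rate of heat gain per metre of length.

Q' = 27.2 kW/m

Q' = 2πk·ΔT/ln(r₂/r₁) = 2π × 20.8 × 17.09 / ln(0.0266/0.0245) = 27200 W/m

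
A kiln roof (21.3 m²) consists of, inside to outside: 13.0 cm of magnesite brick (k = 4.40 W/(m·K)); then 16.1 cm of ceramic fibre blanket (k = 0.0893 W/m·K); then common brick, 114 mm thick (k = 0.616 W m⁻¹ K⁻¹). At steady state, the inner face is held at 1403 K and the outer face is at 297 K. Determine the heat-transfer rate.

Resistance network (inner→outer):
  R_magnesite brick = L/(kA) = 0.130/(4.40·21.3) = 0.001387 K/W
  R_ceramic fibre blanket = L/(kA) = 0.161/(0.0893·21.3) = 0.08464 K/W
  R_common brick = L/(kA) = 0.114/(0.616·21.3) = 0.008688 K/W
ΣR = 0.001387 + 0.08464 + 0.008688 = 0.09472 K/W
Q = ΔT/ΣR = (1403 K − 297 K)/0.09472 = 11700 W

Q = 11.7 kW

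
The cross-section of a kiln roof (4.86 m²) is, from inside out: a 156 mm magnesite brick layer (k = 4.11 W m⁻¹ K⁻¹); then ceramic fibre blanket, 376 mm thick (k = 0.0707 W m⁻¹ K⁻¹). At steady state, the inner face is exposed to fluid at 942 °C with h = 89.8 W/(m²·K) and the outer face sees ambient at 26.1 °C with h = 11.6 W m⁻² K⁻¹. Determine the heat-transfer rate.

Series thermal resistances, inner to outer:
  R_conv,in = 1/(hA) = 1/(89.8·4.86) = 0.002291 K/W
  R_magnesite brick = L/(kA) = 0.156/(4.11·4.86) = 0.007810 K/W
  R_ceramic fibre blanket = L/(kA) = 0.376/(0.0707·4.86) = 1.094 K/W
  R_conv,out = 1/(hA) = 1/(11.6·4.86) = 0.01774 K/W
ΣR = 0.002291 + 0.007810 + 1.094 + 0.01774 = 1.122 K/W
Q = ΔT/ΣR = (942 °C − 26.1 °C)/1.122 = 816 W

Q = 816 W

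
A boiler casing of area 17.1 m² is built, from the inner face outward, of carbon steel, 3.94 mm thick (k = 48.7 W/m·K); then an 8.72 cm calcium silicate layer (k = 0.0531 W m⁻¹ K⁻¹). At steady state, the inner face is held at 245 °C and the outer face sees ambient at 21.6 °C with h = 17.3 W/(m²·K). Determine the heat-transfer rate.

Q = 2.25 kW

Treat each layer as a resistance in series:
  R_carbon steel = L/(kA) = 0.00394/(48.7·17.1) = 4.731×10^-6 K/W
  R_calcium silicate = L/(kA) = 0.0872/(0.0531·17.1) = 0.09603 K/W
  R_conv,out = 1/(hA) = 1/(17.3·17.1) = 0.003380 K/W
ΣR = 4.731×10^-6 + 0.09603 + 0.003380 = 0.09941 K/W
Q = ΔT/ΣR = (245 °C − 21.6 °C)/0.09941 = 2250 W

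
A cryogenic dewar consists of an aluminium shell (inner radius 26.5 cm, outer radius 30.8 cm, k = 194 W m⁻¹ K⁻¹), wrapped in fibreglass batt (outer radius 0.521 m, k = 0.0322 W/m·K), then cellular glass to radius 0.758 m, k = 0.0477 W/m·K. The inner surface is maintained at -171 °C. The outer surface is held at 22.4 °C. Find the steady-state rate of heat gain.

Q = 45.2 W

Treat each layer as a resistance in series:
  R_aluminium = (1/0.265 − 1/0.308)/(4πk) = 0.5268/(4π·194) = 2.161×10^-4 K/W
  R_fibreglass batt = (1/0.308 − 1/0.521)/(4πk) = 1.327/(4π·0.0322) = 3.280 K/W
  R_cellular glass = (1/0.521 − 1/0.758)/(4πk) = 0.6001/(4π·0.0477) = 1.001 K/W
ΣR = 2.161×10^-4 + 3.280 + 1.001 = 4.281 K/W
Q = ΔT/ΣR = (-171 °C − 22.4 °C)/4.281 = -45.2 W
(Negative Q ⇒ heat flows inward; heat gain = 45.2 W.)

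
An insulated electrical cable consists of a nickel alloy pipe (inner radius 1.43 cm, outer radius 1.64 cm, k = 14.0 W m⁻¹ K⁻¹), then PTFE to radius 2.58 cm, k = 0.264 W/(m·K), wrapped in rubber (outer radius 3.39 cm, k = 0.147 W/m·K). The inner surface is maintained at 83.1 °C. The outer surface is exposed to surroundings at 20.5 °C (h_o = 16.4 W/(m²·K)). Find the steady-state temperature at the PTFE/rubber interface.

T = 63.0 °C

Treat each layer as a resistance in series:
  R'_nickel alloy = ln(0.0164/0.0143)/(2πk) = 0.1370/(2π·14.0) = 0.001558 m·K/W
  R'_PTFE = ln(0.0258/0.0164)/(2πk) = 0.4531/(2π·0.264) = 0.2732 m·K/W
  R'_rubber = ln(0.0339/0.0258)/(2πk) = 0.2730/(2π·0.147) = 0.2956 m·K/W
  R'_conv,out = 1/(2πr h) = 1/(2π·0.0339·16.4) = 0.2863 m·K/W
ΣR = 0.001558 + 0.2732 + 0.2956 + 0.2863 = 0.8567 m·K/W
Q' = ΔT/ΣR = (83.1 °C − 20.5 °C)/0.8567 = 73.07 W/m
From the inner boundary to the PTFE/rubber interface, ΣR_partial = 0.2748 m·K/W.
T_interface = T_in − Q'·ΣR_partial = 83.1 °C − (73.07)(0.2748) = 63.0 °C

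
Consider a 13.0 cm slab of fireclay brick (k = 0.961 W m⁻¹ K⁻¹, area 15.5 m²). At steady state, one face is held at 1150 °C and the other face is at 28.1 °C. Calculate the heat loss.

Q = kA·ΔT/L = 0.961 × 15.5 × |1150 °C − 28.1 °C| / 0.130 = 1.29×10^5 W

Q = 1.29×10^5 W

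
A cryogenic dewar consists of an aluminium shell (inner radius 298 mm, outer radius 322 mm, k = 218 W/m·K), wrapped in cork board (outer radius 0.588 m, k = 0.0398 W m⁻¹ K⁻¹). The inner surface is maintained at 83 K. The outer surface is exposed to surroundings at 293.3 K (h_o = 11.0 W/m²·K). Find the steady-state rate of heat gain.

Q = 74.3 W

Resistance network (inner→outer):
  R_aluminium = (1/0.298 − 1/0.322)/(4πk) = 0.2501/(4π·218) = 9.130×10^-5 K/W
  R_cork board = (1/0.322 − 1/0.588)/(4πk) = 1.405/(4π·0.0398) = 2.809 K/W
  R_conv,out = 1/(4πr²h) = 1/(4π·0.588²·11.0) = 0.02092 K/W
ΣR = 9.130×10^-5 + 2.809 + 0.02092 = 2.830 K/W
Q = ΔT/ΣR = (83 K − 293.3 K)/2.830 = -74.3 W
(Negative Q ⇒ heat flows inward; heat gain = 74.3 W.)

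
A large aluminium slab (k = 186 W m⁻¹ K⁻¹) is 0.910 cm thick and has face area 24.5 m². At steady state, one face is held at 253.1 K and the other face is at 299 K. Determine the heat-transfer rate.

Q = 2.30×10^7 W

Q = kA·ΔT/L = 186 × 24.5 × |253.1 K − 299 K| / 0.00910 = 2.30×10^7 W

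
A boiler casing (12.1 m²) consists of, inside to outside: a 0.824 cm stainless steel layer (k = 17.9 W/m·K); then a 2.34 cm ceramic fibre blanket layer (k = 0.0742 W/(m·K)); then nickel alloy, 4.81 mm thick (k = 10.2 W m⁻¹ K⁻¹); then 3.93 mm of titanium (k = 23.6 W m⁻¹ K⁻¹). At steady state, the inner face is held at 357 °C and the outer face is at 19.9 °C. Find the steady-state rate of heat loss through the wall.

Resistance network (inner→outer):
  R_stainless steel = L/(kA) = 0.00824/(17.9·12.1) = 3.804×10^-5 K/W
  R_ceramic fibre blanket = L/(kA) = 0.0234/(0.0742·12.1) = 0.02606 K/W
  R_nickel alloy = L/(kA) = 0.00481/(10.2·12.1) = 3.897×10^-5 K/W
  R_titanium = L/(kA) = 0.00393/(23.6·12.1) = 1.376×10^-5 K/W
ΣR = 3.804×10^-5 + 0.02606 + 3.897×10^-5 + 1.376×10^-5 = 0.02615 K/W
Q = ΔT/ΣR = (357 °C − 19.9 °C)/0.02615 = 12900 W

Q = 12.9 kW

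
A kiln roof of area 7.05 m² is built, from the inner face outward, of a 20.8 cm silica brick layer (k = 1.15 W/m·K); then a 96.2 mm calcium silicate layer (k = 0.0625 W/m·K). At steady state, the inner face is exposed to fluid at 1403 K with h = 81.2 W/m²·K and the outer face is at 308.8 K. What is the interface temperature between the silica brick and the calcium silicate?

Resistance network (inner→outer):
  R_conv,in = 1/(hA) = 1/(81.2·7.05) = 0.001747 K/W
  R_silica brick = L/(kA) = 0.208/(1.15·7.05) = 0.02566 K/W
  R_calcium silicate = L/(kA) = 0.0962/(0.0625·7.05) = 0.2183 K/W
ΣR = 0.001747 + 0.02566 + 0.2183 = 0.2457 K/W
Q = ΔT/ΣR = (1403 K − 308.8 K)/0.2457 = 4453 W
From the inner boundary to the silica brick/calcium silicate interface, ΣR_partial = 0.02741 K/W.
T_interface = T_in − Q·ΣR_partial = 1403 K − (4453)(0.02741) = 1281 K

T = 1281 K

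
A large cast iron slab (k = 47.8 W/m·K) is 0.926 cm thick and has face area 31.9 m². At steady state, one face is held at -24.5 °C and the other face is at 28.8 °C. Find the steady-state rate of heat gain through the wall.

Q = 8780 kW

Q = kA·ΔT/L = 47.8 × 31.9 × |-24.5 °C − 28.8 °C| / 0.00926 = 8.78×10^6 W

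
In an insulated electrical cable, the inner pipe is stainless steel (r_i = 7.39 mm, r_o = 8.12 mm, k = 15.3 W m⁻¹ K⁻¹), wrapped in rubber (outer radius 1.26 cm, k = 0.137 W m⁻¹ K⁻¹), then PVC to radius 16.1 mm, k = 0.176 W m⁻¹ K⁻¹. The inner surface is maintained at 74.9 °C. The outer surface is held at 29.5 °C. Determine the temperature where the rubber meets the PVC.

T = 43.2 °C

Treat each layer as a resistance in series:
  R'_stainless steel = ln(0.00812/0.00739)/(2πk) = 0.09420/(2π·15.3) = 9.799×10^-4 m·K/W
  R'_rubber = ln(0.0126/0.00812)/(2πk) = 0.4394/(2π·0.137) = 0.5104 m·K/W
  R'_PVC = ln(0.0161/0.0126)/(2πk) = 0.2451/(2π·0.176) = 0.2217 m·K/W
ΣR = 9.799×10^-4 + 0.5104 + 0.2217 = 0.7331 m·K/W
Q' = ΔT/ΣR = (74.9 °C − 29.5 °C)/0.7331 = 61.93 W/m
From the inner boundary to the rubber/PVC interface, ΣR_partial = 0.5114 m·K/W.
T_interface = T_in − Q'·ΣR_partial = 74.9 °C − (61.93)(0.5114) = 43.2 °C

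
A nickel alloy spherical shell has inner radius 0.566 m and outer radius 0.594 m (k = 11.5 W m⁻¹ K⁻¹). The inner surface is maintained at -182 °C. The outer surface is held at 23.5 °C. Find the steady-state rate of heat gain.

Q = 4πk·ΔT/(1/r₁ − 1/r₂) = 4π × 11.5 × 205.5 / (1/0.566 − 1/0.594) = 3.57×10^5 W

Q = 3.57×10^5 W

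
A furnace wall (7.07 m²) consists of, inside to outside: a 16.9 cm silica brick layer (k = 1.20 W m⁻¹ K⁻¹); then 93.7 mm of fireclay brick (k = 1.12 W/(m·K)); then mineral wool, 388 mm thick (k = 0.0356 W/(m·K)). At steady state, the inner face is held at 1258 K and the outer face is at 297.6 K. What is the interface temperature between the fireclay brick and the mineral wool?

T = 1239 K

Resistance network (inner→outer):
  R_silica brick = L/(kA) = 0.169/(1.20·7.07) = 0.01992 K/W
  R_fireclay brick = L/(kA) = 0.0937/(1.12·7.07) = 0.01183 K/W
  R_mineral wool = L/(kA) = 0.388/(0.0356·7.07) = 1.542 K/W
ΣR = 0.01992 + 0.01183 + 1.542 = 1.574 K/W
Q = ΔT/ΣR = (1258 K − 297.6 K)/1.574 = 610.2 W
From the inner boundary to the fireclay brick/mineral wool interface, ΣR_partial = 0.03175 K/W.
T_interface = T_in − Q·ΣR_partial = 1258 K − (610.2)(0.03175) = 1239 K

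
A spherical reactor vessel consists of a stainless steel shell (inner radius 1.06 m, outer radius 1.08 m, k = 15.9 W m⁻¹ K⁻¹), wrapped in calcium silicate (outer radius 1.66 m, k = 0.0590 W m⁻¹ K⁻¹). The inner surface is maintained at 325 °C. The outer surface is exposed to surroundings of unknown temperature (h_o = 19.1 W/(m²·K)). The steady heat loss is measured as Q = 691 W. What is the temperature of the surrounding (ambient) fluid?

Series resistances:
  R_stainless steel = (1/1.06 − 1/1.08)/(4πk) = 0.01747/(4π·15.9) = 8.744×10^-5 K/W
  R_calcium silicate = (1/1.08 − 1/1.66)/(4πk) = 0.3235/(4π·0.0590) = 0.4363 K/W
  R_conv,out = 1/(4πr²h) = 1/(4π·1.66²·19.1) = 0.001512 K/W
ΣR = 0.4379 K/W
ΔT = Q·ΣR = 691 × 0.4379 = 302.6 K
Heat flows outward, so T_out = T_in − ΔT = 325 − 302.6 = 22.4 °C

T_out = 22.4 °C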